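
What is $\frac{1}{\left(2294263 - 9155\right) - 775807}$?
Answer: $\frac{1}{1509301} \approx 6.6256 \cdot 10^{-7}$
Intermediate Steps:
$\frac{1}{\left(2294263 - 9155\right) - 775807} = \frac{1}{2285108 - 775807} = \frac{1}{1509301}$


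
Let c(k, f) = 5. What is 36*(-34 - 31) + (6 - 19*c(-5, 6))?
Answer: -2429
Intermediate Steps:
36*(-34 - 31) + (6 - 19*c(-5, 6)) = 36*(-34 - 31) + (6 - 19*5) = 36*(-65) + (6 - 95) = -2340 - 89 = -2429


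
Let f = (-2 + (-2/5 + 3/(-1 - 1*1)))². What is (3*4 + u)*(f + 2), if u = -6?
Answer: 5163/50 ≈ 103.26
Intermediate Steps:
f = 1521/100 (f = (-2 + (-2*⅕ + 3/(-1 - 1)))² = (-2 + (-⅖ + 3/(-2)))² = (-2 + (-⅖ + 3*(-½)))² = (-2 + (-⅖ - 3/2))² = (-2 - 19/10)² = (-39/10)² = 1521/100 ≈ 15.210)
(3*4 + u)*(f + 2) = (3*4 - 6)*(1521/100 + 2) = (12 - 6)*(1721/100) = 6*(1721/100) = 5163/50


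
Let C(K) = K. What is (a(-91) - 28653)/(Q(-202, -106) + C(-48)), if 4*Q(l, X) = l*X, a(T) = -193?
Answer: -28846/5305 ≈ -5.4375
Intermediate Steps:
Q(l, X) = X*l/4 (Q(l, X) = (l*X)/4 = (X*l)/4 = X*l/4)
(a(-91) - 28653)/(Q(-202, -106) + C(-48)) = (-193 - 28653)/((¼)*(-106)*(-202) - 48) = -28846/(5353 - 48) = -28846/5305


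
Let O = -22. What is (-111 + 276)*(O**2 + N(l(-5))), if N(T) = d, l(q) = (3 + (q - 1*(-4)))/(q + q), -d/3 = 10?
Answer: 74910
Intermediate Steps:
d = -30 (d = -3*10 = -30)
l(q) = (7 + q)/(2*q) (l(q) = (3 + (q + 4))/((2*q)) = (3 + (4 + q))*(1/(2*q)) = (7 + q)*(1/(2*q)) = (7 + q)/(2*q))
N(T) = -30
(-111 + 276)*(O**2 + N(l(-5))) = (-111 + 276)*((-22)**2 - 30) = 165*(484 - 30) = 165*454 = 74910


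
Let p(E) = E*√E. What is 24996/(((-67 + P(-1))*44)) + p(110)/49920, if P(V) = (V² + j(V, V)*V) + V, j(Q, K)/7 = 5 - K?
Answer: -6249/1199 + 11*√110/4992 ≈ -5.1887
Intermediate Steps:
j(Q, K) = 35 - 7*K (j(Q, K) = 7*(5 - K) = 35 - 7*K)
p(E) = E^(3/2)
P(V) = V + V² + V*(35 - 7*V) (P(V) = (V² + (35 - 7*V)*V) + V = (V² + V*(35 - 7*V)) + V = V + V² + V*(35 - 7*V))
24996/(((-67 + P(-1))*44)) + p(110)/49920 = 24996/(((-67 + 6*(-1)*(6 - 1*(-1)))*44)) + 110^(3/2)/49920 = 24996/(((-67 + 6*(-1)*(6 + 1))*44)) + (110*√110)*(1/49920) = 24996/(((-67 + 6*(-1)*7)*44)) + 11*√110/4992 = 24996/(((-67 - 42)*44)) + 11*√110/4992 = 24996/((-109*44)) + 11*√110/4992 = 24996/(-4796) + 11*√110/4992 = 24996*(-1/4796) + 11*√110/4992 = -6249/1199 + 11*√110/4992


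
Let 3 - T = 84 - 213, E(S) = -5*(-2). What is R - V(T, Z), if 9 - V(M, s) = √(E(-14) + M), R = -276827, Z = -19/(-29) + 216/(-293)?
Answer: -276836 + √142 ≈ -2.7682e+5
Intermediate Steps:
E(S) = 10
Z = -697/8497 (Z = -19*(-1/29) + 216*(-1/293) = 19/29 - 216/293 = -697/8497 ≈ -0.082029)
T = 132 (T = 3 - (84 - 213) = 3 - 1*(-129) = 3 + 129 = 132)
V(M, s) = 9 - √(10 + M)
R - V(T, Z) = -276827 - (9 - √(10 + 132)) = -276827 - (9 - √142) = -276827 + (-9 + √142) = -276836 + √142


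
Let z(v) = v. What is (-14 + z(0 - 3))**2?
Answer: 289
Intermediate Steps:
(-14 + z(0 - 3))**2 = (-14 + (0 - 3))**2 = (-14 - 3)**2 = (-17)**2 = 289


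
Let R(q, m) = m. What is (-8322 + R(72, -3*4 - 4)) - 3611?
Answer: -11949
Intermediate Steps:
(-8322 + R(72, -3*4 - 4)) - 3611 = (-8322 + (-3*4 - 4)) - 3611 = (-8322 + (-12 - 4)) - 3611 = (-8322 - 16) - 3611 = -8338 - 3611 = -11949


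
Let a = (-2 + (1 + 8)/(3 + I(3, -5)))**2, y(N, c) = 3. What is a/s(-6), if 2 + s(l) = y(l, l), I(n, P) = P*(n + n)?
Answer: 49/9 ≈ 5.4444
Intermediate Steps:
I(n, P) = 2*P*n (I(n, P) = P*(2*n) = 2*P*n)
s(l) = 1 (s(l) = -2 + 3 = 1)
a = 49/9 (a = (-2 + (1 + 8)/(3 + 2*(-5)*3))**2 = (-2 + 9/(3 - 30))**2 = (-2 + 9/(-27))**2 = (-2 + 9*(-1/27))**2 = (-2 - 1/3)**2 = (-7/3)**2 = 49/9 ≈ 5.4444)
a/s(-6) = (49/9)/1 = 1*(49/9) = 49/9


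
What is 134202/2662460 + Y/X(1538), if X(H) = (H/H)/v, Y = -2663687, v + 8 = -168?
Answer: 624092487988861/1331230 ≈ 4.6881e+8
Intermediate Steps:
v = -176 (v = -8 - 168 = -176)
X(H) = -1/176 (X(H) = (H/H)/(-176) = 1*(-1/176) = -1/176)
134202/2662460 + Y/X(1538) = 134202/2662460 - 2663687/(-1/176) = 134202*(1/2662460) - 2663687*(-176) = 67101/1331230 + 468808912 = 624092487988861/1331230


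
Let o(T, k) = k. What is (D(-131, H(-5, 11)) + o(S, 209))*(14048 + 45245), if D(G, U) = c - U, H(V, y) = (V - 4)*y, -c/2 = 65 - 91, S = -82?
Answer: 21345480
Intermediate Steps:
c = 52 (c = -2*(65 - 91) = -2*(-26) = 52)
H(V, y) = y*(-4 + V) (H(V, y) = (-4 + V)*y = y*(-4 + V))
D(G, U) = 52 - U
(D(-131, H(-5, 11)) + o(S, 209))*(14048 + 45245) = ((52 - 11*(-4 - 5)) + 209)*(14048 + 45245) = ((52 - 11*(-9)) + 209)*59293 = ((52 - 1*(-99)) + 209)*59293 = ((52 + 99) + 209)*59293 = (151 + 209)*59293 = 360*59293 = 21345480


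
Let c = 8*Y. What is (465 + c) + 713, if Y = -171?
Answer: -190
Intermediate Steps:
c = -1368 (c = 8*(-171) = -1368)
(465 + c) + 713 = (465 - 1368) + 713 = -903 + 713 = -190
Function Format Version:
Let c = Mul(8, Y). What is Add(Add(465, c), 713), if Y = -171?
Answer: -190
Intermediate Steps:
c = -1368 (c = Mul(8, -171) = -1368)
Add(Add(465, c), 713) = Add(Add(465, -1368), 713) = Add(-903, 713) = -190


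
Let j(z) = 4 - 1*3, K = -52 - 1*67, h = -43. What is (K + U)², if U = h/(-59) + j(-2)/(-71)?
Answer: 245517277009/17547721 ≈ 13991.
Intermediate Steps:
K = -119 (K = -52 - 67 = -119)
j(z) = 1 (j(z) = 4 - 3 = 1)
U = 2994/4189 (U = -43/(-59) + 1/(-71) = -43*(-1/59) + 1*(-1/71) = 43/59 - 1/71 = 2994/4189 ≈ 0.71473)
(K + U)² = (-119 + 2994/4189)² = (-495497/4189)² = 245517277009/17547721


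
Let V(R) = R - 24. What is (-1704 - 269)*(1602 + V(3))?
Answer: -3119313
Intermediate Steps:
V(R) = -24 + R
(-1704 - 269)*(1602 + V(3)) = (-1704 - 269)*(1602 + (-24 + 3)) = -1973*(1602 - 21) = -1973*1581 = -3119313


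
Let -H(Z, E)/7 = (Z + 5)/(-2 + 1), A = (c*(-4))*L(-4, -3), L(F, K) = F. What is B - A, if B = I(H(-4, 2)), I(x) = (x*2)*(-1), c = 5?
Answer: -94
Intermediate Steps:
A = 80 (A = (5*(-4))*(-4) = -20*(-4) = 80)
H(Z, E) = 35 + 7*Z (H(Z, E) = -7*(Z + 5)/(-2 + 1) = -7*(5 + Z)/(-1) = -7*(5 + Z)*(-1) = -7*(-5 - Z) = 35 + 7*Z)
I(x) = -2*x (I(x) = (2*x)*(-1) = -2*x)
B = -14 (B = -2*(35 + 7*(-4)) = -2*(35 - 28) = -2*7 = -14)
B - A = -14 - 1*80 = -14 - 80 = -94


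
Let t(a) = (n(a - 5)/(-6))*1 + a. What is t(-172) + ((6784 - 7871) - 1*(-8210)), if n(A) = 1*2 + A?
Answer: 41881/6 ≈ 6980.2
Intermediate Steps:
n(A) = 2 + A
t(a) = 1/2 + 5*a/6 (t(a) = ((2 + (a - 5))/(-6))*1 + a = ((2 + (-5 + a))*(-1/6))*1 + a = ((-3 + a)*(-1/6))*1 + a = (1/2 - a/6)*1 + a = (1/2 - a/6) + a = 1/2 + 5*a/6)
t(-172) + ((6784 - 7871) - 1*(-8210)) = (1/2 + (5/6)*(-172)) + ((6784 - 7871) - 1*(-8210)) = (1/2 - 430/3) + (-1087 + 8210) = -857/6 + 7123 = 41881/6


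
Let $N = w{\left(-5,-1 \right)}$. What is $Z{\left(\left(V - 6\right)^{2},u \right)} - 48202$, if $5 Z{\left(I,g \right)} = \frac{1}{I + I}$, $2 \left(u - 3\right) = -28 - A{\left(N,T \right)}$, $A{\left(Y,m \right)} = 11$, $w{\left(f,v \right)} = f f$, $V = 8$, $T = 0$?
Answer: $- \frac{1928079}{40} \approx -48202.0$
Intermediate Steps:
$w{\left(f,v \right)} = f^{2}$
$N = 25$ ($N = \left(-5\right)^{2} = 25$)
$u = - \frac{33}{2}$ ($u = 3 + \frac{-28 - 11}{2} = 3 + \frac{1}{2} \left(-39\right) = 3 - \frac{39}{2} = - \frac{33}{2} \approx -16.5$)
$Z{\left(I,g \right)} = \frac{1}{10 I}$ ($Z{\left(I,g \right)} = \frac{1}{5 \left(I + I\right)} = \frac{1}{5 \cdot 2 I} = \frac{\frac{1}{2} \frac{1}{I}}{5} = \frac{1}{10 I}$)
$Z{\left(\left(V - 6\right)^{2},u \right)} - 48202 = \frac{1}{10 \left(8 - 6\right)^{2}} - 48202 = \frac{1}{10 \cdot 2^{2}} - 48202 = \frac{1}{10 \cdot 4} - 48202 = \frac{1}{10} \cdot \frac{1}{4} - 48202 = \frac{1}{40} - 48202 = - \frac{1928079}{40}$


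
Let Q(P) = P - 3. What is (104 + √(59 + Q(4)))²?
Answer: 10876 + 416*√15 ≈ 12487.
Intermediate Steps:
Q(P) = -3 + P
(104 + √(59 + Q(4)))² = (104 + √(59 + (-3 + 4)))² = (104 + √(59 + 1))² = (104 + √60)² = (104 + 2*√15)²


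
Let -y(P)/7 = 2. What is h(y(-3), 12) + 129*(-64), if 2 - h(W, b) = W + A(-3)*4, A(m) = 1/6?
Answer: -24722/3 ≈ -8240.7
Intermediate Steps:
y(P) = -14 (y(P) = -7*2 = -14)
A(m) = ⅙
h(W, b) = 4/3 - W (h(W, b) = 2 - (W + (⅙)*4) = 2 - (W + ⅔) = 2 - (⅔ + W) = 2 + (-⅔ - W) = 4/3 - W)
h(y(-3), 12) + 129*(-64) = (4/3 - 1*(-14)) + 129*(-64) = (4/3 + 14) - 8256 = 46/3 - 8256 = -24722/3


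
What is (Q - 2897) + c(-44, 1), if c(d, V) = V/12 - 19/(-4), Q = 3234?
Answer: 2051/6 ≈ 341.83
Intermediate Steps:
c(d, V) = 19/4 + V/12 (c(d, V) = V*(1/12) - 19*(-1/4) = V/12 + 19/4 = 19/4 + V/12)
(Q - 2897) + c(-44, 1) = (3234 - 2897) + (19/4 + (1/12)*1) = 337 + (19/4 + 1/12) = 337 + 29/6 = 2051/6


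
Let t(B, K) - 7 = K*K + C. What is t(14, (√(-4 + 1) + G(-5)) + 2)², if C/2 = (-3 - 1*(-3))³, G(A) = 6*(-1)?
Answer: 208 - 320*I*√3 ≈ 208.0 - 554.26*I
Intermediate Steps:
G(A) = -6
C = 0 (C = 2*(-3 - 1*(-3))³ = 2*(-3 + 3)³ = 2*0³ = 2*0 = 0)
t(B, K) = 7 + K² (t(B, K) = 7 + (K*K + 0) = 7 + (K² + 0) = 7 + K²)
t(14, (√(-4 + 1) + G(-5)) + 2)² = (7 + ((√(-4 + 1) - 6) + 2)²)² = (7 + ((√(-3) - 6) + 2)²)² = (7 + ((I*√3 - 6) + 2)²)² = (7 + ((-6 + I*√3) + 2)²)² = (7 + (-4 + I*√3)²)²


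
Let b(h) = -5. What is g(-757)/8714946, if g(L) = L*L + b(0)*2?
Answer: 191013/2904982 ≈ 0.065754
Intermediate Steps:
g(L) = -10 + L² (g(L) = L*L - 5*2 = L² - 10 = -10 + L²)
g(-757)/8714946 = (-10 + (-757)²)/8714946 = (-10 + 573049)*(1/8714946) = 573039*(1/8714946) = 191013/2904982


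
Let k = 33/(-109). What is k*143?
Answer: -4719/109 ≈ -43.294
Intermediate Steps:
k = -33/109 (k = 33*(-1/109) = -33/109 ≈ -0.30275)
k*143 = -33/109*143 = -4719/109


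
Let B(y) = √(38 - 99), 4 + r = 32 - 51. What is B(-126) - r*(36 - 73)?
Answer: -851 + I*√61 ≈ -851.0 + 7.8102*I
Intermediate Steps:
r = -23 (r = -4 + (32 - 51) = -4 - 19 = -23)
B(y) = I*√61 (B(y) = √(-61) = I*√61)
B(-126) - r*(36 - 73) = I*√61 - (-23)*(36 - 73) = I*√61 - (-23)*(-37) = I*√61 - 1*851 = I*√61 - 851 = -851 + I*√61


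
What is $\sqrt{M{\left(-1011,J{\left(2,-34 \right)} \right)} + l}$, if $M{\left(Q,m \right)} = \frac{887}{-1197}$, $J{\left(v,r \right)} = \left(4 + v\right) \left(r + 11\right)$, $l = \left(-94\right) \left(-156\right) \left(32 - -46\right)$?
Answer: $\frac{17 \sqrt{630078589}}{399} \approx 1069.5$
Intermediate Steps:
$l = 1143792$ ($l = 14664 \left(32 + 46\right) = 14664 \cdot 78 = 1143792$)
$J{\left(v,r \right)} = \left(4 + v\right) \left(11 + r\right)$
$M{\left(Q,m \right)} = - \frac{887}{1197}$ ($M{\left(Q,m \right)} = 887 \left(- \frac{1}{1197}\right) = - \frac{887}{1197}$)
$\sqrt{M{\left(-1011,J{\left(2,-34 \right)} \right)} + l} = \sqrt{- \frac{887}{1197} + 1143792} = \sqrt{\frac{1369118137}{1197}} = \frac{17 \sqrt{630078589}}{399}$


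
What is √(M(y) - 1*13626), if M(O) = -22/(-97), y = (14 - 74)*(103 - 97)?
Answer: 10*I*√1282049/97 ≈ 116.73*I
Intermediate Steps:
y = -360 (y = -60*6 = -360)
M(O) = 22/97 (M(O) = -22*(-1/97) = 22/97)
√(M(y) - 1*13626) = √(22/97 - 1*13626) = √(22/97 - 13626) = √(-1321700/97) = 10*I*√1282049/97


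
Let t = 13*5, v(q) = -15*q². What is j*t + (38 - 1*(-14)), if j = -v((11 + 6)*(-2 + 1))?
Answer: 281827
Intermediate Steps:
j = 4335 (j = -(-15)*((11 + 6)*(-2 + 1))² = -(-15)*(17*(-1))² = -(-15)*(-17)² = -(-15)*289 = -1*(-4335) = 4335)
t = 65
j*t + (38 - 1*(-14)) = 4335*65 + (38 - 1*(-14)) = 281775 + (38 + 14) = 281775 + 52 = 281827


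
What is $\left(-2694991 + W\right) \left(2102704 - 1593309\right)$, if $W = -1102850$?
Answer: $-1934601216195$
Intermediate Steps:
$\left(-2694991 + W\right) \left(2102704 - 1593309\right) = \left(-2694991 - 1102850\right) \left(2102704 - 1593309\right) = \left(-3797841\right) 509395 = -1934601216195$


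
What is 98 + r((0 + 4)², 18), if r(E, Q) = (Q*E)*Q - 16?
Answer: 5266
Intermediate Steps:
r(E, Q) = -16 + E*Q² (r(E, Q) = (E*Q)*Q - 16 = E*Q² - 16 = -16 + E*Q²)
98 + r((0 + 4)², 18) = 98 + (-16 + (0 + 4)²*18²) = 98 + (-16 + 4²*324) = 98 + (-16 + 16*324) = 98 + (-16 + 5184) = 98 + 5168 = 5266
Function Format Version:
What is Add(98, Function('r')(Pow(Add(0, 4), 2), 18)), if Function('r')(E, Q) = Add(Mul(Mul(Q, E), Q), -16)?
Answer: 5266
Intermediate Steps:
Function('r')(E, Q) = Add(-16, Mul(E, Pow(Q, 2))) (Function('r')(E, Q) = Add(Mul(Mul(E, Q), Q), -16) = Add(Mul(E, Pow(Q, 2)), -16) = Add(-16, Mul(E, Pow(Q, 2))))
Add(98, Function('r')(Pow(Add(0, 4), 2), 18)) = Add(98, Add(-16, Mul(Pow(Add(0, 4), 2), Pow(18, 2)))) = Add(98, Add(-16, Mul(Pow(4, 2), 324))) = Add(98, Add(-16, Mul(16, 324))) = Add(98, Add(-16, 5184)) = Add(98, 5168) = 5266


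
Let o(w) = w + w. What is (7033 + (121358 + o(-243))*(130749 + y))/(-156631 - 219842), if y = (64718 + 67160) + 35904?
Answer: -12028015355/125491 ≈ -95848.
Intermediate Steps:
o(w) = 2*w
y = 167782 (y = 131878 + 35904 = 167782)
(7033 + (121358 + o(-243))*(130749 + y))/(-156631 - 219842) = (7033 + (121358 + 2*(-243))*(130749 + 167782))/(-156631 - 219842) = (7033 + (121358 - 486)*298531)/(-376473) = (7033 + 120872*298531)*(-1/376473) = (7033 + 36084039032)*(-1/376473) = 36084046065*(-1/376473) = -12028015355/125491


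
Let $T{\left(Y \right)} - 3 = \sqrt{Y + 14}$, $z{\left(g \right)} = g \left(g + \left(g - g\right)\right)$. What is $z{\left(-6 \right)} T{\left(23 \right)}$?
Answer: $108 + 36 \sqrt{37} \approx 326.98$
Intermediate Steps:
$z{\left(g \right)} = g^{2}$ ($z{\left(g \right)} = g \left(g + 0\right) = g g = g^{2}$)
$T{\left(Y \right)} = 3 + \sqrt{14 + Y}$ ($T{\left(Y \right)} = 3 + \sqrt{Y + 14} = 3 + \sqrt{14 + Y}$)
$z{\left(-6 \right)} T{\left(23 \right)} = \left(-6\right)^{2} \left(3 + \sqrt{14 + 23}\right) = 36 \left(3 + \sqrt{37}\right) = 108 + 36 \sqrt{37}$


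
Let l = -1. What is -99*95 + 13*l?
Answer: -9418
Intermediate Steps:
-99*95 + 13*l = -99*95 + 13*(-1) = -9405 - 13 = -9418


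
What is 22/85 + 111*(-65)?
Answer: -613253/85 ≈ -7214.7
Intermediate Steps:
22/85 + 111*(-65) = 22*(1/85) - 7215 = 22/85 - 7215 = -613253/85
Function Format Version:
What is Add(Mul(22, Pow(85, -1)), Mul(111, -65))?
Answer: Rational(-613253, 85) ≈ -7214.7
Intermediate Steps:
Add(Mul(22, Pow(85, -1)), Mul(111, -65)) = Add(Mul(22, Rational(1, 85)), -7215) = Add(Rational(22, 85), -7215) = Rational(-613253, 85)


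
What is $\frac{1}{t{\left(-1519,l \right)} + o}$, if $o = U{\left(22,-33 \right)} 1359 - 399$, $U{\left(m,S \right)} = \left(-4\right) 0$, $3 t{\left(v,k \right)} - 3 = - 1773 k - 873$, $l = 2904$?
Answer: $- \frac{1}{1716953} \approx -5.8243 \cdot 10^{-7}$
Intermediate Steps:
$t{\left(v,k \right)} = -290 - 591 k$ ($t{\left(v,k \right)} = 1 + \frac{- 1773 k - 873}{3} = 1 + \frac{-873 - 1773 k}{3} = 1 - \left(291 + 591 k\right) = -290 - 591 k$)
$U{\left(m,S \right)} = 0$
$o = -399$ ($o = 0 \cdot 1359 - 399 = 0 - 399 = -399$)
$\frac{1}{t{\left(-1519,l \right)} + o} = \frac{1}{\left(-290 - 1716264\right) - 399} = \frac{1}{-1716554 - 399} = \frac{1}{-1716953} = - \frac{1}{1716953}$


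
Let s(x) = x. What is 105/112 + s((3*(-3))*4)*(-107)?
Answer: 61647/16 ≈ 3852.9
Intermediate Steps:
105/112 + s((3*(-3))*4)*(-107) = 105/112 + ((3*(-3))*4)*(-107) = 105*(1/112) - 9*4*(-107) = 15/16 - 36*(-107) = 15/16 + 3852 = 61647/16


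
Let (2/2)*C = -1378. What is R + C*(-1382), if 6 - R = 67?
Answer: 1904335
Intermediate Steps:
C = -1378
R = -61 (R = 6 - 1*67 = 6 - 67 = -61)
R + C*(-1382) = -61 - 1378*(-1382) = -61 + 1904396 = 1904335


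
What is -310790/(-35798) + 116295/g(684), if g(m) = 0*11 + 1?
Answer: 2081719600/17899 ≈ 1.1630e+5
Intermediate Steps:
g(m) = 1 (g(m) = 0 + 1 = 1)
-310790/(-35798) + 116295/g(684) = -310790/(-35798) + 116295/1 = -310790*(-1/35798) + 116295*1 = 155395/17899 + 116295 = 2081719600/17899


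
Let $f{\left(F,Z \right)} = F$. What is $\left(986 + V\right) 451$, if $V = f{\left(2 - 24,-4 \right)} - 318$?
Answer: $291346$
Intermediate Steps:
$V = -340$ ($V = \left(2 - 24\right) - 318 = -22 - 318 = -340$)
$\left(986 + V\right) 451 = \left(986 - 340\right) 451 = 646 \cdot 451 = 291346$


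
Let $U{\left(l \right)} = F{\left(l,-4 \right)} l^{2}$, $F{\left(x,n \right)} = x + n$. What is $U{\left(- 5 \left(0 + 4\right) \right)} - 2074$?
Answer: $-11674$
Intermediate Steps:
$F{\left(x,n \right)} = n + x$
$U{\left(l \right)} = l^{2} \left(-4 + l\right)$ ($U{\left(l \right)} = \left(-4 + l\right) l^{2} = l^{2} \left(-4 + l\right)$)
$U{\left(- 5 \left(0 + 4\right) \right)} - 2074 = \left(- 5 \left(0 + 4\right)\right)^{2} \left(-4 - 5 \left(0 + 4\right)\right) - 2074 = \left(\left(-5\right) 4\right)^{2} \left(-4 - 20\right) - 2074 = \left(-20\right)^{2} \left(-4 - 20\right) - 2074 = 400 \left(-24\right) - 2074 = -9600 - 2074 = -11674$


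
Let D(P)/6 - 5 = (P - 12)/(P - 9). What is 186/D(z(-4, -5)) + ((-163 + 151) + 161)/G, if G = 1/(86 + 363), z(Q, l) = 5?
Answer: 1806451/27 ≈ 66906.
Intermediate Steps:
D(P) = 30 + 6*(-12 + P)/(-9 + P) (D(P) = 30 + 6*((P - 12)/(P - 9)) = 30 + 6*((-12 + P)/(-9 + P)) = 30 + 6*(-12 + P)/(-9 + P))
G = 1/449 ≈ 0.0022272
186/D(z(-4, -5)) + ((-163 + 151) + 161)/G = 186/((18*(-19 + 2*5)/(-9 + 5))) + ((-163 + 151) + 161)/(1/449) = 186/((18*(-19 + 10)/(-4))) + (-12 + 161)*449 = 186/((18*(-1/4)*(-9))) + 149*449 = 186/(81/2) + 66901 = 186*(2/81) + 66901 = 124/27 + 66901 = 1806451/27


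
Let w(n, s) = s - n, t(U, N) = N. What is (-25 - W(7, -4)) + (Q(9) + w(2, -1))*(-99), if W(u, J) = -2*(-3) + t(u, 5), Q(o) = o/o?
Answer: 162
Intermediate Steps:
Q(o) = 1
W(u, J) = 11 (W(u, J) = -2*(-3) + 5 = 6 + 5 = 11)
(-25 - W(7, -4)) + (Q(9) + w(2, -1))*(-99) = (-25 - 1*11) + (1 + (-1 - 1*2))*(-99) = (-25 - 11) + (1 + (-1 - 2))*(-99) = -36 + (1 - 3)*(-99) = -36 - 2*(-99) = -36 + 198 = 162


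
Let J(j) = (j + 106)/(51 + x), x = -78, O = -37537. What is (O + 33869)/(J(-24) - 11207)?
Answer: 99036/302671 ≈ 0.32721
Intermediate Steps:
J(j) = -106/27 - j/27 (J(j) = (j + 106)/(51 - 78) = (106 + j)/(-27) = (106 + j)*(-1/27) = -106/27 - j/27)
(O + 33869)/(J(-24) - 11207) = (-37537 + 33869)/((-106/27 - 1/27*(-24)) - 11207) = -3668/((-106/27 + 8/9) - 11207) = -3668/(-82/27 - 11207) = -3668/(-302671/27) = -3668*(-27/302671) = 99036/302671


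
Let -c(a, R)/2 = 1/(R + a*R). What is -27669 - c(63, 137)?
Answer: -121300895/4384 ≈ -27669.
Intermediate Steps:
c(a, R) = -2/(R + R*a) (c(a, R) = -2/(R + a*R) = -2/(R + R*a))
-27669 - c(63, 137) = -27669 - (-2)/(137*(1 + 63)) = -27669 - (-2)/(137*64) = -27669 - 1*(-1/4384) = -27669 + 1/4384 = -121300895/4384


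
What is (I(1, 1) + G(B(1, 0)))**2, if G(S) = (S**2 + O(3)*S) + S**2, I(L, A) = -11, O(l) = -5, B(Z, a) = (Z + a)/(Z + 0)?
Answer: 196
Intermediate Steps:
B(Z, a) = (Z + a)/Z
G(S) = -5*S + 2*S**2 (G(S) = (S**2 - 5*S) + S**2 = -5*S + 2*S**2)
(I(1, 1) + G(B(1, 0)))**2 = (-11 + ((1 + 0)/1)*(-5 + 2*((1 + 0)/1)))**2 = (-11 + (1*1)*(-5 + 2*(1*1)))**2 = (-11 + 1*(-5 + 2*1))**2 = (-11 + 1*(-5 + 2))**2 = (-11 + 1*(-3))**2 = (-11 - 3)**2 = (-14)**2 = 196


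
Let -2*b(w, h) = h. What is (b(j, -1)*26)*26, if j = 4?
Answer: 338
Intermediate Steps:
b(w, h) = -h/2
(b(j, -1)*26)*26 = (-½*(-1)*26)*26 = ((½)*26)*26 = 13*26 = 338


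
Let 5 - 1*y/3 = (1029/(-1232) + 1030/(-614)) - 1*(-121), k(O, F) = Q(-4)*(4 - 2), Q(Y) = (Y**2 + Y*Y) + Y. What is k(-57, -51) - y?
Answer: 21421621/54032 ≈ 396.46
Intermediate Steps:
Q(Y) = Y + 2*Y**2 (Q(Y) = (Y**2 + Y**2) + Y = 2*Y**2 + Y = Y + 2*Y**2)
k(O, F) = 56 (k(O, F) = (-4*(1 + 2*(-4)))*(4 - 2) = -4*(1 - 8)*2 = -4*(-7)*2 = 28*2 = 56)
y = -18395829/54032 (y = 15 - 3*((1029/(-1232) + 1030/(-614)) - 1*(-121)) = 15 - 3*((1029*(-1/1232) + 1030*(-1/614)) + 121) = 15 - 3*((-147/176 - 515/307) + 121) = 15 - 3*(-135769/54032 + 121) = 15 - 3*6402103/54032 = 15 - 19206309/54032 = -18395829/54032 ≈ -340.46)
k(-57, -51) - y = 56 - 1*(-18395829/54032) = 56 + 18395829/54032 = 21421621/54032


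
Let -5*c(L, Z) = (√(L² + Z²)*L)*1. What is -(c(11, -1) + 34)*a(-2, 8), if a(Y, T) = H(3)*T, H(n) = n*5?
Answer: -4080 + 264*√122 ≈ -1164.0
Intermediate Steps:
H(n) = 5*n
a(Y, T) = 15*T (a(Y, T) = (5*3)*T = 15*T)
c(L, Z) = -L*√(L² + Z²)/5 (c(L, Z) = -√(L² + Z²)*L/5 = -L*√(L² + Z²)/5)
-(c(11, -1) + 34)*a(-2, 8) = -(-⅕*11*√(11² + (-1)²) + 34)*15*8 = -(-⅕*11*√(121 + 1) + 34)*120 = -(-⅕*11*√122 + 34)*120 = -(-11*√122/5 + 34)*120 = -(34 - 11*√122/5)*120 = -(4080 - 264*√122) = -4080 + 264*√122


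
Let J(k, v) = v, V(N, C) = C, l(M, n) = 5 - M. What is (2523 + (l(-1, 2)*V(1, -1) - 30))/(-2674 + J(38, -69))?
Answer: -2487/2743 ≈ -0.90667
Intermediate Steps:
(2523 + (l(-1, 2)*V(1, -1) - 30))/(-2674 + J(38, -69)) = (2523 + ((5 - 1*(-1))*(-1) - 30))/(-2674 - 69) = (2523 + ((5 + 1)*(-1) - 30))/(-2743) = (2523 + (6*(-1) - 30))*(-1/2743) = (2523 + (-6 - 30))*(-1/2743) = (2523 - 36)*(-1/2743) = 2487*(-1/2743) = -2487/2743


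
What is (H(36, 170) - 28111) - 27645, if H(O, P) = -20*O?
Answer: -56476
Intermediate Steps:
(H(36, 170) - 28111) - 27645 = (-20*36 - 28111) - 27645 = (-720 - 28111) - 27645 = -28831 - 27645 = -56476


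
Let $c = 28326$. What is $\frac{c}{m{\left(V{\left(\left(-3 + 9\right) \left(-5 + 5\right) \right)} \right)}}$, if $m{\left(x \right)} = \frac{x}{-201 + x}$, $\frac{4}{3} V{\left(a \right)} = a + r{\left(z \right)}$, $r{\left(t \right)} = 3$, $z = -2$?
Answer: $-2502130$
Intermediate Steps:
$V{\left(a \right)} = \frac{9}{4} + \frac{3 a}{4}$ ($V{\left(a \right)} = \frac{3 \left(a + 3\right)}{4} = \frac{3 \left(3 + a\right)}{4} = \frac{9}{4} + \frac{3 a}{4}$)
$m{\left(x \right)} = \frac{x}{-201 + x}$
$\frac{c}{m{\left(V{\left(\left(-3 + 9\right) \left(-5 + 5\right) \right)} \right)}} = \frac{28326}{\left(\frac{9}{4} + \frac{3 \left(-3 + 9\right) \left(-5 + 5\right)}{4}\right) \frac{1}{-201 + \left(\frac{9}{4} + \frac{3 \left(-3 + 9\right) \left(-5 + 5\right)}{4}\right)}} = \frac{28326}{\left(\frac{9}{4} + \frac{3 \cdot 6 \cdot 0}{4}\right) \frac{1}{-201 + \left(\frac{9}{4} + \frac{3 \cdot 6 \cdot 0}{4}\right)}} = \frac{28326}{\left(\frac{9}{4} + \frac{3}{4} \cdot 0\right) \frac{1}{-201 + \left(\frac{9}{4} + \frac{3}{4} \cdot 0\right)}} = \frac{28326}{\left(\frac{9}{4} + 0\right) \frac{1}{-201 + \left(\frac{9}{4} + 0\right)}} = \frac{28326}{\frac{9}{4} \frac{1}{-201 + \frac{9}{4}}} = \frac{28326}{\frac{9}{4} \frac{1}{- \frac{795}{4}}} = \frac{28326}{\frac{9}{4} \left(- \frac{4}{795}\right)} = \frac{28326}{- \frac{3}{265}} = 28326 \left(- \frac{265}{3}\right) = -2502130$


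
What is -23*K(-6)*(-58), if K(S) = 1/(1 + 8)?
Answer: 1334/9 ≈ 148.22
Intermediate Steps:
K(S) = ⅑ (K(S) = 1/9 = ⅑)
-23*K(-6)*(-58) = -23*⅑*(-58) = -23/9*(-58) = 1334/9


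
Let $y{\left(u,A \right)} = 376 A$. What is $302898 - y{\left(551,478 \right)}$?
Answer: $123170$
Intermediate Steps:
$302898 - y{\left(551,478 \right)} = 302898 - 376 \cdot 478 = 302898 - 179728 = 123170$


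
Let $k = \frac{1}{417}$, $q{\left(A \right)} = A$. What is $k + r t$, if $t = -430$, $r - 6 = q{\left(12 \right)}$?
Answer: $- \frac{3227579}{417} \approx -7740.0$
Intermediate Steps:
$k = \frac{1}{417} \approx 0.0023981$
$r = 18$ ($r = 6 + 12 = 18$)
$k + r t = \frac{1}{417} + 18 \left(-430\right) = \frac{1}{417} - 7740 = - \frac{3227579}{417}$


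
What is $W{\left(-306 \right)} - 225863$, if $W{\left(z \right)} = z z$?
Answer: $-132227$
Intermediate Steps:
$W{\left(z \right)} = z^{2}$
$W{\left(-306 \right)} - 225863 = \left(-306\right)^{2} - 225863 = 93636 - 225863 = -132227$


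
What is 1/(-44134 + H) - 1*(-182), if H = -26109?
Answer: 12784225/70243 ≈ 182.00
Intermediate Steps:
1/(-44134 + H) - 1*(-182) = 1/(-44134 - 26109) - 1*(-182) = 1/(-70243) + 182 = -1/70243 + 182 = 12784225/70243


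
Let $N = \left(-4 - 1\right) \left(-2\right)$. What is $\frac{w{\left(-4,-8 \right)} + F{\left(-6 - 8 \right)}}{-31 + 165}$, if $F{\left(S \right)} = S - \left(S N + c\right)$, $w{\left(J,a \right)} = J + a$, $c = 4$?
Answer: $\frac{55}{67} \approx 0.8209$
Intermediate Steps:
$N = 10$ ($N = \left(-5\right) \left(-2\right) = 10$)
$F{\left(S \right)} = -4 - 9 S$ ($F{\left(S \right)} = S - \left(S 10 + 4\right) = S - \left(10 S + 4\right) = S - \left(4 + 10 S\right) = -4 - 9 S$)
$\frac{w{\left(-4,-8 \right)} + F{\left(-6 - 8 \right)}}{-31 + 165} = \frac{\left(-4 - 8\right) - \left(4 + 9 \left(-6 - 8\right)\right)}{-31 + 165} = \frac{-12 - \left(4 + 9 \left(-6 - 8\right)\right)}{134} = \left(-12 - -122\right) \frac{1}{134} = \left(-12 + \left(-4 + 126\right)\right) \frac{1}{134} = \left(-12 + 122\right) \frac{1}{134} = 110 \cdot \frac{1}{134} = \frac{55}{67}$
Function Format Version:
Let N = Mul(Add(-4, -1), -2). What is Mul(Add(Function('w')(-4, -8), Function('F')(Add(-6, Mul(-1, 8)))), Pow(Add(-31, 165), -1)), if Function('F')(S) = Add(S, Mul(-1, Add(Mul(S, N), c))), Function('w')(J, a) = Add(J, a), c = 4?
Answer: Rational(55, 67) ≈ 0.82090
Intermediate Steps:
N = 10 (N = Mul(-5, -2) = 10)
Function('F')(S) = Add(-4, Mul(-9, S)) (Function('F')(S) = Add(S, Mul(-1, Add(Mul(S, 10), 4))) = Add(S, Mul(-1, Add(Mul(10, S), 4))) = Add(S, Mul(-1, Add(4, Mul(10, S)))) = Add(S, Add(-4, Mul(-10, S))) = Add(-4, Mul(-9, S)))
Mul(Add(Function('w')(-4, -8), Function('F')(Add(-6, Mul(-1, 8)))), Pow(Add(-31, 165), -1)) = Mul(Add(Add(-4, -8), Add(-4, Mul(-9, Add(-6, Mul(-1, 8))))), Pow(Add(-31, 165), -1)) = Mul(Add(-12, Add(-4, Mul(-9, Add(-6, -8)))), Pow(134, -1)) = Mul(Add(-12, Add(-4, Mul(-9, -14))), Rational(1, 134)) = Mul(Add(-12, Add(-4, 126)), Rational(1, 134)) = Mul(Add(-12, 122), Rational(1, 134)) = Mul(110, Rational(1, 134)) = Rational(55, 67)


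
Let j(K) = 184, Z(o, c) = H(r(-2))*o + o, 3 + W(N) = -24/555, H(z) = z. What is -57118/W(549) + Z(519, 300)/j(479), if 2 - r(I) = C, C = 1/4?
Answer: 7780401047/414368 ≈ 18777.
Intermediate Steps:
C = ¼ ≈ 0.25000
r(I) = 7/4 (r(I) = 2 - 1*¼ = 2 - ¼ = 7/4)
W(N) = -563/185 (W(N) = -3 - 24/555 = -3 - 24*1/555 = -3 - 8/185 = -563/185)
Z(o, c) = 11*o/4 (Z(o, c) = 7*o/4 + o = 11*o/4)
-57118/W(549) + Z(519, 300)/j(479) = -57118/(-563/185) + ((11/4)*519)/184 = -57118*(-185/563) + (5709/4)*(1/184) = 10566830/563 + 5709/736 = 7780401047/414368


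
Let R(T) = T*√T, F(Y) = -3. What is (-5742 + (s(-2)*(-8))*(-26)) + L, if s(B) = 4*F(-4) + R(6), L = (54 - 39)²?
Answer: -8013 + 1248*√6 ≈ -4956.0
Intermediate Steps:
L = 225 (L = 15² = 225)
R(T) = T^(3/2)
s(B) = -12 + 6*√6 (s(B) = 4*(-3) + 6^(3/2) = -12 + 6*√6)
(-5742 + (s(-2)*(-8))*(-26)) + L = (-5742 + ((-12 + 6*√6)*(-8))*(-26)) + 225 = (-5742 + (96 - 48*√6)*(-26)) + 225 = (-5742 + (-2496 + 1248*√6)) + 225 = (-8238 + 1248*√6) + 225 = -8013 + 1248*√6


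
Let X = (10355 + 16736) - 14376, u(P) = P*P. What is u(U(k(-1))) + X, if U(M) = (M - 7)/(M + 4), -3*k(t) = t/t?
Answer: 12719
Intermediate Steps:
k(t) = -1/3 (k(t) = -t/(3*t) = -1/3*1 = -1/3)
U(M) = (-7 + M)/(4 + M)
u(P) = P**2
X = 12715 (X = 27091 - 14376 = 12715)
u(U(k(-1))) + X = ((-7 - 1/3)/(4 - 1/3))**2 + 12715 = (-22/3/(11/3))**2 + 12715 = ((3/11)*(-22/3))**2 + 12715 = (-2)**2 + 12715 = 4 + 12715 = 12719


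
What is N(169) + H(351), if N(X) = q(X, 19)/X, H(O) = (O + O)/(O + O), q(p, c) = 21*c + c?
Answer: 587/169 ≈ 3.4734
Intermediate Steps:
q(p, c) = 22*c
H(O) = 1 (H(O) = (2*O)/((2*O)) = (2*O)*(1/(2*O)) = 1)
N(X) = 418/X (N(X) = (22*19)/X = 418/X)
N(169) + H(351) = 418/169 + 1 = 587/169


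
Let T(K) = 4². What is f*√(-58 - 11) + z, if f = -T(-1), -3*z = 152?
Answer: -152/3 - 16*I*√69 ≈ -50.667 - 132.91*I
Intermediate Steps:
z = -152/3 (z = -⅓*152 = -152/3 ≈ -50.667)
T(K) = 16
f = -16 (f = -1*16 = -16)
f*√(-58 - 11) + z = -16*√(-58 - 11) - 152/3 = -16*I*√69 - 152/3 = -152/3 - 16*I*√69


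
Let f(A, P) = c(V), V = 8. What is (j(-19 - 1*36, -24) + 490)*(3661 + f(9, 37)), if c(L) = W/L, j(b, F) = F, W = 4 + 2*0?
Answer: 1706259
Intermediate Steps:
W = 4 (W = 4 + 0 = 4)
c(L) = 4/L
f(A, P) = ½ (f(A, P) = 4/8 = 4*(⅛) = ½)
(j(-19 - 1*36, -24) + 490)*(3661 + f(9, 37)) = (-24 + 490)*(3661 + ½) = 466*(7323/2) = 1706259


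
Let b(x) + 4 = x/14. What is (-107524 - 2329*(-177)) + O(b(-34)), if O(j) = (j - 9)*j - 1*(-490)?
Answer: 14959611/49 ≈ 3.0530e+5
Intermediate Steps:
b(x) = -4 + x/14
O(j) = 490 + j*(-9 + j) (O(j) = (-9 + j)*j + 490 = j*(-9 + j) + 490 = 490 + j*(-9 + j))
(-107524 - 2329*(-177)) + O(b(-34)) = (-107524 - 2329*(-177)) + (490 + (-4 + (1/14)*(-34))² - 9*(-4 + (1/14)*(-34))) = (-107524 + 412233) + (490 + (-4 - 17/7)² - 9*(-4 - 17/7)) = 304709 + (490 + (-45/7)² - 9*(-45/7)) = 304709 + (490 + 2025/49 + 405/7) = 304709 + 28870/49 = 14959611/49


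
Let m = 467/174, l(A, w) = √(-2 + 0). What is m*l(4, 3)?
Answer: 467*I*√2/174 ≈ 3.7956*I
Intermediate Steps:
l(A, w) = I*√2 (l(A, w) = √(-2) = I*√2)
m = 467/174 (m = 467*(1/174) = 467/174 ≈ 2.6839)
m*l(4, 3) = 467*(I*√2)/174 = 467*I*√2/174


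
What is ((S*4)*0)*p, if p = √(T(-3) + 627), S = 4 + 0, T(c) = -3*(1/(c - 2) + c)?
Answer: 0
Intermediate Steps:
T(c) = -3*c - 3/(-2 + c) (T(c) = -3*(1/(-2 + c) + c) = -3*(c + 1/(-2 + c)) = -3*c - 3/(-2 + c))
S = 4
p = √15915/5 (p = √(3*(-1 - 1*(-3)² + 2*(-3))/(-2 - 3) + 627) = √(3*(-1 - 1*9 - 6)/(-5) + 627) = √(3*(-⅕)*(-1 - 9 - 6) + 627) = √(3*(-⅕)*(-16) + 627) = √(48/5 + 627) = √(3183/5) = √15915/5 ≈ 25.231)
((S*4)*0)*p = ((4*4)*0)*(√15915/5) = (16*0)*(√15915/5) = 0*(√15915/5) = 0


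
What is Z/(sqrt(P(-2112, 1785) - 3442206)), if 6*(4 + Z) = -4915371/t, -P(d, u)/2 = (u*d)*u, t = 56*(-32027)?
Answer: -12709639*sqrt(13455172194)/48264025584010656 ≈ -3.0546e-5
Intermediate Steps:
t = -1793512
P(d, u) = -2*d*u**2 (P(d, u) = -2*u*d*u = -2*d*u*u = -2*d*u**2)
Z = -12709639/3587024 (Z = -4 + (-4915371/(-1793512))/6 = -4 + (-4915371*(-1/1793512))/6 = -4 + (1/6)*(4915371/1793512) = -4 + 1638457/3587024 = -12709639/3587024 ≈ -3.5432)
Z/(sqrt(P(-2112, 1785) - 3442206)) = -12709639/(3587024*sqrt(-2*(-2112)*1785**2 - 3442206)) = -12709639/(3587024*sqrt(-2*(-2112)*3186225 - 3442206)) = -12709639/(3587024*sqrt(13458614400 - 3442206)) = -12709639*sqrt(13455172194)/13455172194/3587024 = -12709639*sqrt(13455172194)/48264025584010656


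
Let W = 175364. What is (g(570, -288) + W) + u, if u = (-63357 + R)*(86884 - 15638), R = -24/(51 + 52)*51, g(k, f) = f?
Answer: -465004252942/103 ≈ -4.5146e+9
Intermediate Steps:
R = -1224/103 (R = -24/103*51 = -1224/103 ≈ -11.883)
u = -465022285770/103 (u = (-63357 - 1224/103)*(86884 - 15638) = -6526995/103*71246 = -465022285770/103 ≈ -4.5148e+9)
(g(570, -288) + W) + u = (-288 + 175364) - 465022285770/103 = 175076 - 465022285770/103 = -465004252942/103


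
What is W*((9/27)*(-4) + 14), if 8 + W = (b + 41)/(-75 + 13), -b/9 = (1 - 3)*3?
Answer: -3743/31 ≈ -120.74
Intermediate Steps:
b = 54 (b = -9*(1 - 3)*3 = -(-18)*3 = -9*(-6) = 54)
W = -591/62 (W = -8 + (54 + 41)/(-75 + 13) = -8 + 95/(-62) = -8 + 95*(-1/62) = -8 - 95/62 = -591/62 ≈ -9.5323)
W*((9/27)*(-4) + 14) = -591*((9/27)*(-4) + 14)/62 = -591*((9*(1/27))*(-4) + 14)/62 = -591*((⅓)*(-4) + 14)/62 = -591*(-4/3 + 14)/62 = -591/62*38/3 = -3743/31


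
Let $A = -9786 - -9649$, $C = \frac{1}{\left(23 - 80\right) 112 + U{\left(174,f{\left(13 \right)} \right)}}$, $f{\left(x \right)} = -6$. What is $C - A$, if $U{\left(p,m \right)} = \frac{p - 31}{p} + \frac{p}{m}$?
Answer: $\frac{152853329}{1115719} \approx 137.0$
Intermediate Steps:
$U{\left(p,m \right)} = \frac{p}{m} + \frac{-31 + p}{p}$ ($U{\left(p,m \right)} = \frac{p - 31}{p} + \frac{p}{m} = \frac{-31 + p}{p} + \frac{p}{m} = \frac{p}{m} + \frac{-31 + p}{p}$)
$C = - \frac{174}{1115719}$ ($C = \frac{1}{\left(23 - 80\right) 112 + \left(1 - \frac{31}{174} + \frac{174}{-6}\right)} = \frac{1}{\left(-57\right) 112 + \left(1 - \frac{31}{174} + 174 \left(- \frac{1}{6}\right)\right)} = \frac{1}{-6384 - \frac{4903}{174}} = \frac{1}{- \frac{1115719}{174}} = - \frac{174}{1115719} \approx -0.00015595$)
$A = -137$ ($A = -9786 + 9649 = -137$)
$C - A = - \frac{174}{1115719} - -137 = - \frac{174}{1115719} + 137 = \frac{152853329}{1115719}$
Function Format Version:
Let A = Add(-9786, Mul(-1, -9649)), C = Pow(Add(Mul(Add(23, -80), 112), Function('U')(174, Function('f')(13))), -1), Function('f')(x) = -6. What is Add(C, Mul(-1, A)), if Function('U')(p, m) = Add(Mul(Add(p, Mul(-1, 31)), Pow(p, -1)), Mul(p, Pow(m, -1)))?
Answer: Rational(152853329, 1115719) ≈ 137.00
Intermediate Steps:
Function('U')(p, m) = Add(Mul(p, Pow(m, -1)), Mul(Pow(p, -1), Add(-31, p))) (Function('U')(p, m) = Add(Mul(Add(p, -31), Pow(p, -1)), Mul(p, Pow(m, -1))) = Add(Mul(Add(-31, p), Pow(p, -1)), Mul(p, Pow(m, -1))) = Add(Mul(Pow(p, -1), Add(-31, p)), Mul(p, Pow(m, -1))) = Add(Mul(p, Pow(m, -1)), Mul(Pow(p, -1), Add(-31, p))))
C = Rational(-174, 1115719) (C = Pow(Add(Mul(Add(23, -80), 112), Add(1, Mul(-31, Pow(174, -1)), Mul(174, Pow(-6, -1)))), -1) = Pow(Add(Mul(-57, 112), Add(1, Mul(-31, Rational(1, 174)), Mul(174, Rational(-1, 6)))), -1) = Pow(Add(-6384, Add(1, Rational(-31, 174), -29)), -1) = Pow(Add(-6384, Rational(-4903, 174)), -1) = Pow(Rational(-1115719, 174), -1) = Rational(-174, 1115719) ≈ -0.00015595)
A = -137 (A = Add(-9786, 9649) = -137)
Add(C, Mul(-1, A)) = Add(Rational(-174, 1115719), Mul(-1, -137)) = Add(Rational(-174, 1115719), 137) = Rational(152853329, 1115719)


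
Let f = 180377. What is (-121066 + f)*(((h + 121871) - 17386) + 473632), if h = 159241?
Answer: 43733440338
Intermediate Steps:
(-121066 + f)*(((h + 121871) - 17386) + 473632) = (-121066 + 180377)*(((159241 + 121871) - 17386) + 473632) = 59311*((281112 - 17386) + 473632) = 59311*(263726 + 473632) = 59311*737358 = 43733440338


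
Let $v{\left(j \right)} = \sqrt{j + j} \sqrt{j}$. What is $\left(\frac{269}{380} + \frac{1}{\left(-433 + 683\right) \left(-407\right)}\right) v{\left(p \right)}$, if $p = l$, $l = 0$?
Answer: $0$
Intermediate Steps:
$p = 0$
$v{\left(j \right)} = j \sqrt{2}$ ($v{\left(j \right)} = \sqrt{2 j} \sqrt{j} = \sqrt{2} \sqrt{j} \sqrt{j} = j \sqrt{2}$)
$\left(\frac{269}{380} + \frac{1}{\left(-433 + 683\right) \left(-407\right)}\right) v{\left(p \right)} = \left(\frac{269}{380} + \frac{1}{\left(-433 + 683\right) \left(-407\right)}\right) 0 \sqrt{2} = \left(269 \cdot \frac{1}{380} + \frac{1}{250} \left(- \frac{1}{407}\right)\right) 0 = \left(\frac{269}{380} + \frac{1}{250} \left(- \frac{1}{407}\right)\right) 0 = \left(\frac{269}{380} - \frac{1}{101750}\right) 0 = \frac{2737037}{3866500} \cdot 0 = 0$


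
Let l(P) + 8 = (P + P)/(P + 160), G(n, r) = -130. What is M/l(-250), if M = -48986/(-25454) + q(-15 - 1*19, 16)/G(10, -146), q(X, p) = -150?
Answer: -176301/139997 ≈ -1.2593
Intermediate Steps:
l(P) = -8 + 2*P/(160 + P) (l(P) = -8 + (P + P)/(P + 160) = -8 + (2*P)/(160 + P) = -8 + 2*P/(160 + P))
M = 39178/12727 (M = -48986/(-25454) - 150/(-130) = -48986*(-1/25454) - 150*(-1/130) = 24493/12727 + 15/13 = 39178/12727 ≈ 3.0783)
M/l(-250) = 39178/(12727*((2*(-640 - 3*(-250))/(160 - 250)))) = 39178/(12727*((2*(-640 + 750)/(-90)))) = 39178/(12727*((2*(-1/90)*110))) = 39178/(12727*(-22/9)) = (39178/12727)*(-9/22) = -176301/139997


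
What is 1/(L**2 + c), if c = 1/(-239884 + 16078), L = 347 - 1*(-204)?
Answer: 223806/67947725405 ≈ 3.2938e-6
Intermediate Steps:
L = 551 (L = 347 + 204 = 551)
c = -1/223806 (c = 1/(-223806) = -1/223806 ≈ -4.4682e-6)
1/(L**2 + c) = 1/(551**2 - 1/223806) = 1/(303601 - 1/223806) = 1/(67947725405/223806) = 223806/67947725405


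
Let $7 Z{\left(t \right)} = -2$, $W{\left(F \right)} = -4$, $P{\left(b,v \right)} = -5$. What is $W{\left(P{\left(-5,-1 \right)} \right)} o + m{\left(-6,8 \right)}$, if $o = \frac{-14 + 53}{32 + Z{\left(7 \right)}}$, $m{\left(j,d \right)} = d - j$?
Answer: $\frac{336}{37} \approx 9.0811$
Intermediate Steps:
$Z{\left(t \right)} = - \frac{2}{7}$ ($Z{\left(t \right)} = \frac{1}{7} \left(-2\right) = - \frac{2}{7}$)
$o = \frac{91}{74}$ ($o = \frac{-14 + 53}{32 - \frac{2}{7}} = \frac{39}{\frac{222}{7}} = 39 \cdot \frac{7}{222} = \frac{91}{74} \approx 1.2297$)
$W{\left(P{\left(-5,-1 \right)} \right)} o + m{\left(-6,8 \right)} = \left(-4\right) \frac{91}{74} + \left(8 - -6\right) = - \frac{182}{37} + \left(8 + 6\right) = - \frac{182}{37} + 14 = \frac{336}{37}$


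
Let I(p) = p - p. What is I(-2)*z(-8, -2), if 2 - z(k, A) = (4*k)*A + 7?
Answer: 0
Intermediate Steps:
z(k, A) = -5 - 4*A*k (z(k, A) = 2 - ((4*k)*A + 7) = 2 - (4*A*k + 7) = 2 - (7 + 4*A*k) = 2 + (-7 - 4*A*k) = -5 - 4*A*k)
I(p) = 0
I(-2)*z(-8, -2) = 0*(-5 - 4*(-2)*(-8)) = 0*(-5 - 64) = 0*(-69) = 0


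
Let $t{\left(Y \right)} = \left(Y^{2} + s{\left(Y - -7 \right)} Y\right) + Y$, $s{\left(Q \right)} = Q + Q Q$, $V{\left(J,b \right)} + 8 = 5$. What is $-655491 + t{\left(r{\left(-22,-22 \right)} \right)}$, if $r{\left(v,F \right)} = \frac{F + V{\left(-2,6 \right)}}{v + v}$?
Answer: $- \frac{55834130919}{85184} \approx -6.5545 \cdot 10^{5}$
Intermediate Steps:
$V{\left(J,b \right)} = -3$ ($V{\left(J,b \right)} = -8 + 5 = -3$)
$s{\left(Q \right)} = Q + Q^{2}$
$r{\left(v,F \right)} = \frac{-3 + F}{2 v}$ ($r{\left(v,F \right)} = \frac{F - 3}{v + v} = \frac{-3 + F}{2 v}$)
$t{\left(Y \right)} = Y + Y^{2} + Y \left(7 + Y\right) \left(8 + Y\right)$ ($t{\left(Y \right)} = \left(Y^{2} + \left(Y - -7\right) \left(1 + \left(Y - -7\right)\right) Y\right) + Y = \left(Y^{2} + \left(Y + 7\right) \left(1 + \left(Y + 7\right)\right) Y\right) + Y = \left(Y^{2} + \left(7 + Y\right) \left(1 + \left(7 + Y\right)\right) Y\right) + Y = \left(Y^{2} + \left(7 + Y\right) \left(8 + Y\right) Y\right) + Y = \left(Y^{2} + Y \left(7 + Y\right) \left(8 + Y\right)\right) + Y = Y + Y^{2} + Y \left(7 + Y\right) \left(8 + Y\right)$)
$-655491 + t{\left(r{\left(-22,-22 \right)} \right)} = -655491 + \frac{-3 - 22}{2 \left(-22\right)} \left(57 + \left(\frac{-3 - 22}{2 \left(-22\right)}\right)^{2} + 16 \frac{-3 - 22}{2 \left(-22\right)}\right) = -655491 + \frac{1}{2} \left(- \frac{1}{22}\right) \left(-25\right) \left(57 + \left(\frac{1}{2} \left(- \frac{1}{22}\right) \left(-25\right)\right)^{2} + 16 \cdot \frac{1}{2} \left(- \frac{1}{22}\right) \left(-25\right)\right) = -655491 + \frac{25 \left(57 + \left(\frac{25}{44}\right)^{2} + 16 \cdot \frac{25}{44}\right)}{44} = -655491 + \frac{25 \left(57 + \frac{625}{1936} + \frac{100}{11}\right)}{44} = -655491 + \frac{25}{44} \cdot \frac{128577}{1936} = -655491 + \frac{3214425}{85184} = - \frac{55834130919}{85184}$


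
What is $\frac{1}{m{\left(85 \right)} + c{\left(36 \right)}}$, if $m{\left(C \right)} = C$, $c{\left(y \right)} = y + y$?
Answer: $\frac{1}{157} \approx 0.0063694$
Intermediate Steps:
$c{\left(y \right)} = 2 y$
$\frac{1}{m{\left(85 \right)} + c{\left(36 \right)}} = \frac{1}{85 + 2 \cdot 36} = \frac{1}{85 + 72} = \frac{1}{157}$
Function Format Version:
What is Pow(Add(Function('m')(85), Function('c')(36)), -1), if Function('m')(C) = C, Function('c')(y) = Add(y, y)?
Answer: Rational(1, 157) ≈ 0.0063694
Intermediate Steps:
Function('c')(y) = Mul(2, y)
Pow(Add(Function('m')(85), Function('c')(36)), -1) = Pow(Add(85, Mul(2, 36)), -1) = Pow(Add(85, 72), -1) = Pow(157, -1) = Rational(1, 157)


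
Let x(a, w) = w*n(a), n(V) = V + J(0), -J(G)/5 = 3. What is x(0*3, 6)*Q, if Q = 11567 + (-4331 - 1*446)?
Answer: -611100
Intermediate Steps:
J(G) = -15 (J(G) = -5*3 = -15)
n(V) = -15 + V (n(V) = V - 15 = -15 + V)
Q = 6790 (Q = 11567 + (-4331 - 446) = 11567 - 4777 = 6790)
x(a, w) = w*(-15 + a)
x(0*3, 6)*Q = (6*(-15 + 0*3))*6790 = (6*(-15 + 0))*6790 = (6*(-15))*6790 = -90*6790 = -611100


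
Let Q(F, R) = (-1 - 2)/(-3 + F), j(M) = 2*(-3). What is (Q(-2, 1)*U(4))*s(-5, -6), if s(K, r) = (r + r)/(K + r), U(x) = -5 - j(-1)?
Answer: 36/55 ≈ 0.65455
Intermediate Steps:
j(M) = -6
U(x) = 1 (U(x) = -5 - 1*(-6) = -5 + 6 = 1)
Q(F, R) = -3/(-3 + F)
s(K, r) = 2*r/(K + r) (s(K, r) = (2*r)/(K + r) = 2*r/(K + r))
(Q(-2, 1)*U(4))*s(-5, -6) = (-3/(-3 - 2)*1)*(2*(-6)/(-5 - 6)) = (-3/(-5)*1)*(2*(-6)/(-11)) = (-3*(-⅕)*1)*(2*(-6)*(-1/11)) = ((⅗)*1)*(12/11) = (⅗)*(12/11) = 36/55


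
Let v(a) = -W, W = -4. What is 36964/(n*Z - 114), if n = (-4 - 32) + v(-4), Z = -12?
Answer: 18482/135 ≈ 136.90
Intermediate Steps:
v(a) = 4 (v(a) = -1*(-4) = 4)
n = -32 (n = (-4 - 32) + 4 = -36 + 4 = -32)
36964/(n*Z - 114) = 36964/(-32*(-12) - 114) = 36964/(384 - 114) = 36964/270 = 36964*(1/270) = 18482/135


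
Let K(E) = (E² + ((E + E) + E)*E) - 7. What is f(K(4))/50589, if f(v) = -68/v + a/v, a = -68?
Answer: -136/2883573 ≈ -4.7164e-5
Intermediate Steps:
K(E) = -7 + 4*E² (K(E) = (E² + (2*E + E)*E) - 7 = (E² + (3*E)*E) - 7 = (E² + 3*E²) - 7 = 4*E² - 7 = -7 + 4*E²)
f(v) = -136/v (f(v) = -68/v - 68/v = -136/v)
f(K(4))/50589 = -136/(-7 + 4*4²)/50589 = -136/(-7 + 4*16)*(1/50589) = -136/(-7 + 64)*(1/50589) = -136/57*(1/50589) = -136*1/57*(1/50589) = -136/57*1/50589 = -136/2883573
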